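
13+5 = 18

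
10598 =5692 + 4906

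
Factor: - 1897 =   -  7^1*271^1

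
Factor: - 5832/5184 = - 9/8=- 2^( - 3)*3^2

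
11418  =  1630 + 9788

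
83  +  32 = 115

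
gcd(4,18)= 2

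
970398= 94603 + 875795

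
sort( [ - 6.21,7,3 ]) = [-6.21, 3,7 ]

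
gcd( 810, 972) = 162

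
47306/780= 60 + 253/390 = 60.65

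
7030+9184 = 16214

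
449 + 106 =555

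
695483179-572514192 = 122968987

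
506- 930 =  - 424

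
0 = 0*557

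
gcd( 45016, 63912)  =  8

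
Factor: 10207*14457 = 147562599 = 3^1*59^1*61^1*79^1*173^1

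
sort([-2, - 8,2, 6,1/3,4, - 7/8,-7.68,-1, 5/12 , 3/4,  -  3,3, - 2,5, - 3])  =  [ - 8,  -  7.68, - 3, - 3,-2, - 2,  -  1, - 7/8, 1/3,5/12,3/4,2,  3, 4,5, 6 ]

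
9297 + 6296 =15593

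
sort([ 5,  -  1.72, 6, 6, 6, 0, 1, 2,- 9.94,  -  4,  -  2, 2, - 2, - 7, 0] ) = [-9.94, - 7,  -  4, - 2,  -  2 , - 1.72,0, 0, 1,  2, 2 , 5, 6, 6, 6 ]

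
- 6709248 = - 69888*96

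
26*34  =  884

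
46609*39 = 1817751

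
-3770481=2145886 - 5916367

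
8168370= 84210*97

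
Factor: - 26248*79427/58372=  - 521199974/14593 = - 2^1 * 17^1*193^1 * 14593^(-1 )*79427^1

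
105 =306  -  201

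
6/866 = 3/433 = 0.01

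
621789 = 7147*87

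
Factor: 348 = 2^2*3^1*29^1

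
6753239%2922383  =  908473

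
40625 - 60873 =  - 20248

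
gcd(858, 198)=66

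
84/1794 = 14/299= 0.05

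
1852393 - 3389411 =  - 1537018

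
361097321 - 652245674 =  - 291148353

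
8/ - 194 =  - 1 + 93/97 = - 0.04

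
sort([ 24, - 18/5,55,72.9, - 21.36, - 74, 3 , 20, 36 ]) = [ - 74, - 21.36,-18/5,3, 20, 24, 36,55,72.9]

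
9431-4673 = 4758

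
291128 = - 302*(-964 )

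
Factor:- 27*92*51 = -126684  =  - 2^2 * 3^4 *17^1*23^1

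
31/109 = 31/109 = 0.28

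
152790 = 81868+70922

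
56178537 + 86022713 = 142201250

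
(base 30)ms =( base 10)688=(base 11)576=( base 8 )1260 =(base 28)og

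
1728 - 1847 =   -  119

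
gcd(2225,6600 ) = 25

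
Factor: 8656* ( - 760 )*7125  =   - 2^7*3^1*5^4*19^2*541^1 =-46872240000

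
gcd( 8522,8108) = 2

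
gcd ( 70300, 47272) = 76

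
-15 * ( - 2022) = 30330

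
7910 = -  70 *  (-113)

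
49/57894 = 49/57894 = 0.00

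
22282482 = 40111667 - 17829185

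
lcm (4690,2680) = 18760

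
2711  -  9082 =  - 6371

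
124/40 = 3 + 1/10 = 3.10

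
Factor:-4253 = -4253^1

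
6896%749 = 155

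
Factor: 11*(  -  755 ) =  - 5^1*11^1*151^1 = -  8305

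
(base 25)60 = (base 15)A0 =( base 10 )150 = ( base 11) 127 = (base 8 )226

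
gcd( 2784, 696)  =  696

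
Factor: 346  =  2^1*173^1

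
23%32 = 23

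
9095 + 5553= 14648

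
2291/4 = 572 + 3/4 = 572.75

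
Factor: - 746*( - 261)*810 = 157711860 = 2^2*3^6 * 5^1*29^1* 373^1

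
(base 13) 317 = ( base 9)645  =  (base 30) HH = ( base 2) 1000001111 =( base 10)527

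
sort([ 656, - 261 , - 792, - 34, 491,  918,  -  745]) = [-792, - 745, - 261 , - 34, 491,  656 , 918] 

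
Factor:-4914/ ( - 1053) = 14/3 = 2^1*3^( - 1)*7^1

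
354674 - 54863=299811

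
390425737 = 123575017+266850720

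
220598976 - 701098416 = -480499440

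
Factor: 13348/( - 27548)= -47/97  =  - 47^1*97^(-1)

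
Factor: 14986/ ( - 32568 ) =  - 2^( - 2 ) * 3^( - 1) *23^(-1) * 127^1 = - 127/276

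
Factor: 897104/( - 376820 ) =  - 2^2*5^( - 1 )*13^1*19^1*83^(  -  1) = - 988/415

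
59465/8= 7433 + 1/8 =7433.12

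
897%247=156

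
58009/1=58009 = 58009.00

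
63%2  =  1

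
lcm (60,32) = 480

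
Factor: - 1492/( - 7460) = 1/5 =5^( - 1)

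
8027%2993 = 2041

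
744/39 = 19 + 1/13 = 19.08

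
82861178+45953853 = 128815031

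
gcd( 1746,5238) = 1746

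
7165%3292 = 581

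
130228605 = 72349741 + 57878864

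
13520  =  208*65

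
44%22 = 0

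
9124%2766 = 826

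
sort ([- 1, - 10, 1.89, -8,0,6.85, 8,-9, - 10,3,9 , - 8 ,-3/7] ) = [ - 10, - 10,- 9,-8, - 8, - 1,- 3/7,0,1.89,3,6.85,8, 9] 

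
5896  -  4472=1424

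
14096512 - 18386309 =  -4289797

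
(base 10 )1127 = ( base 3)1112202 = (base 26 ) 1h9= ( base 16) 467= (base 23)230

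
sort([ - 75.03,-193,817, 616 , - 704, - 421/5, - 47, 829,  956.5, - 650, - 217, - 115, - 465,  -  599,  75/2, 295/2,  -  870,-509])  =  [ - 870, - 704,- 650, - 599, - 509,- 465, - 217, - 193, - 115, - 421/5,-75.03,  -  47,75/2, 295/2,616,817,  829, 956.5 ]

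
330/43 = 7 + 29/43 = 7.67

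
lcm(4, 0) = 0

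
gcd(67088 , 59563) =7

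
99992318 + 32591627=132583945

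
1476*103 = 152028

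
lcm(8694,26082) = 26082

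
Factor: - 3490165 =- 5^1*7^1*99719^1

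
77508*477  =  36971316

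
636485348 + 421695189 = 1058180537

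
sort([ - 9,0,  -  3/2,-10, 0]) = [ - 10, - 9, -3/2 , 0,0]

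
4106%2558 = 1548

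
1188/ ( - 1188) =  - 1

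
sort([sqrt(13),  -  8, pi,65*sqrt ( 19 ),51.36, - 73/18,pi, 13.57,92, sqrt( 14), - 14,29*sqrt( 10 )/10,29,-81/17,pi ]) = [ - 14,-8, - 81/17, - 73/18,pi, pi,pi, sqrt ( 13), sqrt( 14), 29*sqrt (10)/10,13.57, 29,51.36,92, 65*sqrt( 19)]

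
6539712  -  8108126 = - 1568414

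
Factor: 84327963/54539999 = 3^1 * 71^(-1)*768169^( - 1 )*28109321^1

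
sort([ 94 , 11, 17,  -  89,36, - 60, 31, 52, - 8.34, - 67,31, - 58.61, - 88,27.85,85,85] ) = [  -  89 , - 88 , - 67,-60,-58.61 , - 8.34 , 11,17,  27.85,  31,31, 36, 52  ,  85 , 85, 94] 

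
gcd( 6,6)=6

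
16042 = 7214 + 8828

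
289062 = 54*5353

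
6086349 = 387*15727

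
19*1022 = 19418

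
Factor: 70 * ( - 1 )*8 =-2^4*5^1*7^1=- 560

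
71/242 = 71/242=0.29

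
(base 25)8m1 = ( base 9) 7547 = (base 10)5551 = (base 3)21121121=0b1010110101111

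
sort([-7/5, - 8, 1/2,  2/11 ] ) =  [ -8,-7/5, 2/11,  1/2]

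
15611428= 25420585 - 9809157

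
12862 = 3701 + 9161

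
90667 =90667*1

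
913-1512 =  - 599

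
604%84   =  16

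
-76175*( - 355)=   27042125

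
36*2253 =81108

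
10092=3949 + 6143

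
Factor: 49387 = 13^1*29^1*131^1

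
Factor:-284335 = -5^1* 19^1*41^1*73^1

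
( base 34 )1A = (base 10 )44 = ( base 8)54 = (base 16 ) 2c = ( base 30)1E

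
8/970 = 4/485 = 0.01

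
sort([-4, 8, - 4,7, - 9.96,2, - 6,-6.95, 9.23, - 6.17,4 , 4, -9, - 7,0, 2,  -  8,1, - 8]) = [ -9.96, - 9, - 8 ,-8,  -  7, - 6.95 , - 6.17, - 6, - 4, - 4, 0,1,2, 2,4,4,7, 8, 9.23 ] 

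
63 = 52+11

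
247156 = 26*9506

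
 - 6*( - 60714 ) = 364284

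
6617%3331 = 3286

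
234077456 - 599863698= - 365786242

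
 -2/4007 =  - 2/4007 = - 0.00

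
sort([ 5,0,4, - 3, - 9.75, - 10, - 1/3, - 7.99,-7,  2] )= [  -  10,  -  9.75,- 7.99, - 7, - 3, - 1/3 , 0,  2 , 4 , 5 ]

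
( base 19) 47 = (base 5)313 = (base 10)83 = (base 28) 2R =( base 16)53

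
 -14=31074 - 31088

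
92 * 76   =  6992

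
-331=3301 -3632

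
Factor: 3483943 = 3483943^1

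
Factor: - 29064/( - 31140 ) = 14/15 = 2^1*3^ ( - 1)*5^(  -  1) * 7^1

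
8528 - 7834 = 694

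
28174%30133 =28174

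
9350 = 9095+255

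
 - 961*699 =  -  671739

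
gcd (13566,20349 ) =6783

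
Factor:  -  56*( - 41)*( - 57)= - 2^3*3^1*7^1*19^1*41^1 = - 130872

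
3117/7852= 3117/7852 = 0.40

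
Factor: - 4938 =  - 2^1 * 3^1*823^1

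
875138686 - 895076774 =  - 19938088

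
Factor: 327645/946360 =65529/189272 = 2^( - 3)*3^4* 59^(  -  1 )*401^( - 1)*809^1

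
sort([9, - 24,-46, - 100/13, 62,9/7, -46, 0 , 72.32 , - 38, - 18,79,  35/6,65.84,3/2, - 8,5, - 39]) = [ - 46 ,- 46, - 39, - 38, - 24, - 18, - 8, - 100/13 , 0, 9/7,3/2, 5, 35/6, 9 , 62 , 65.84, 72.32,  79]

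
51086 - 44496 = 6590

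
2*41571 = 83142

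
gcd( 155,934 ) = 1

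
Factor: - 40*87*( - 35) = 2^3*3^1*5^2*7^1*29^1 = 121800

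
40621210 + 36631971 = 77253181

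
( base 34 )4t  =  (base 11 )140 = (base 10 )165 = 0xa5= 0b10100101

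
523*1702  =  890146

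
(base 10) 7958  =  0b1111100010110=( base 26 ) BK2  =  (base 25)ci8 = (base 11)5A85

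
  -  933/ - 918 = 311/306 = 1.02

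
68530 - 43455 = 25075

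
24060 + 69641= 93701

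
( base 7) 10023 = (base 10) 2418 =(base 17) 864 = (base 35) 1Y3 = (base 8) 4562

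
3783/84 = 1261/28 = 45.04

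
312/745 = 312/745 = 0.42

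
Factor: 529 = 23^2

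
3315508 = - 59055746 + 62371254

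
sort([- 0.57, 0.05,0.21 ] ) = [-0.57, 0.05,0.21]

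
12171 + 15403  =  27574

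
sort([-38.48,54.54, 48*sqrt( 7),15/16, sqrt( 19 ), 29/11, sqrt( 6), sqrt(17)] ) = [ -38.48, 15/16, sqrt( 6 ),29/11, sqrt( 17), sqrt(19), 54.54,48*sqrt( 7)] 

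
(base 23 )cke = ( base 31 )732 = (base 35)5JW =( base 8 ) 15246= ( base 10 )6822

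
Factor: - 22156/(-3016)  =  2^(-1 )*13^(-1) * 191^1=191/26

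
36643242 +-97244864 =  - 60601622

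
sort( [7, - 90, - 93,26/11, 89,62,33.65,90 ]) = [ - 93, - 90, 26/11,7 , 33.65, 62, 89,90 ] 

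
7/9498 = 7/9498  =  0.00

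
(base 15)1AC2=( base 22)BLL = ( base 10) 5807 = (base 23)AMB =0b1011010101111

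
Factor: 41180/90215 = 8236/18043 =2^2 * 29^1*71^1*18043^ ( - 1) 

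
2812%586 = 468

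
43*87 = 3741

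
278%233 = 45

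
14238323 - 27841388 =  - 13603065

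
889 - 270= 619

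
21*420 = 8820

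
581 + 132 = 713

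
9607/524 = 18+175/524 = 18.33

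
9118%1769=273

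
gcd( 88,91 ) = 1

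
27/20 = 1 + 7/20  =  1.35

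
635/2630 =127/526 = 0.24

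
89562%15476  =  12182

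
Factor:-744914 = -2^1*19^1*19603^1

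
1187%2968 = 1187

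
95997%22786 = 4853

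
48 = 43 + 5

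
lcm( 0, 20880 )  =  0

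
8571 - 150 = 8421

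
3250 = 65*50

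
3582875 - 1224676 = 2358199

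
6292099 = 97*64867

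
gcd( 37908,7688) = 4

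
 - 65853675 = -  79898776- - 14045101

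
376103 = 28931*13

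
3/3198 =1/1066  =  0.00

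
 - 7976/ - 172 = 46 + 16/43 = 46.37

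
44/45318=22/22659= 0.00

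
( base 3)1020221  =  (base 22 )1je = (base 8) 1624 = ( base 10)916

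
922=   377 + 545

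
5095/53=96 + 7/53 = 96.13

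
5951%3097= 2854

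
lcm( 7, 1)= 7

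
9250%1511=184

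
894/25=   35 + 19/25  =  35.76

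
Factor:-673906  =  - 2^1 * 223^1*1511^1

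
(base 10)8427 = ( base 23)fl9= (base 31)8nq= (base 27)BF3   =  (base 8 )20353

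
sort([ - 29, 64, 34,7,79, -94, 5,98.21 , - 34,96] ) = [ - 94, - 34, - 29, 5,7 , 34, 64  ,  79, 96,98.21 ]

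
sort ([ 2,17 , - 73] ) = [ - 73,  2, 17]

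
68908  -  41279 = 27629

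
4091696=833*4912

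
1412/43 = 1412/43 = 32.84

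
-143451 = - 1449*99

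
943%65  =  33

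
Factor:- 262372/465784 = -2^( - 1 )*79^( - 1) * 89^1 = - 89/158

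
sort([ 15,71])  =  [15, 71 ]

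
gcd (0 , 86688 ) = 86688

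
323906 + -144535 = 179371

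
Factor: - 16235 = -5^1*17^1*191^1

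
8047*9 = 72423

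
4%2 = 0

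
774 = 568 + 206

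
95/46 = 95/46 = 2.07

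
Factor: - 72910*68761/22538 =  - 2506682255/11269 =- 5^1*  7^1*11^1*19^1*23^1*47^1*59^( - 1 )*191^( - 1)*317^1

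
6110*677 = 4136470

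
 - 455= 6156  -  6611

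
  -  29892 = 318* ( - 94 )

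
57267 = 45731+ 11536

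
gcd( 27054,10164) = 6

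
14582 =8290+6292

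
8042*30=241260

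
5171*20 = 103420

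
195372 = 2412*81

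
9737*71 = 691327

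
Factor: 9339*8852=2^2*3^1*11^1*283^1*2213^1 = 82668828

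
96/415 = 96/415=0.23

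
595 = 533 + 62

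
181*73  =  13213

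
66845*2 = 133690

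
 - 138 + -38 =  - 176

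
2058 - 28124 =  - 26066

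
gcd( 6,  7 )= 1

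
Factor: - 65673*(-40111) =2634209703 = 3^2 * 7297^1*40111^1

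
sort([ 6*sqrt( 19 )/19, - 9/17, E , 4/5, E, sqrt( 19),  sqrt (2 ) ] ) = [ - 9/17, 4/5 , 6*sqrt( 19 ) /19, sqrt ( 2), E,E, sqrt( 19)]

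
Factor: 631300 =2^2*5^2*59^1*  107^1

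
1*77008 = 77008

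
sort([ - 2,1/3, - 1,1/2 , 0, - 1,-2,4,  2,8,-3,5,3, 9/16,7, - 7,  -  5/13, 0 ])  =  [ - 7, - 3, -2, - 2, - 1,-1, - 5/13 , 0,0, 1/3 , 1/2 , 9/16,  2,3,4,5, 7,  8 ]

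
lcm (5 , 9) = 45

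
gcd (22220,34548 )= 4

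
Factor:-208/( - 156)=2^2*3^( - 1) = 4/3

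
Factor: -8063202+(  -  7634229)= -3^2* 23^1*75833^1= -15697431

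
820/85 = 164/17 = 9.65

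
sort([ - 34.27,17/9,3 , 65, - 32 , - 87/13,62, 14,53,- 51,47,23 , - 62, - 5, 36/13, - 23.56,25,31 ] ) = [ - 62  , - 51 , - 34.27,-32, - 23.56,-87/13 , - 5 , 17/9,36/13,3,14, 23,25,31,47,53,62 , 65 ]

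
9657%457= 60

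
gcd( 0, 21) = 21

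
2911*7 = 20377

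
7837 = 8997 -1160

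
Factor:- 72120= -2^3*3^1*5^1 * 601^1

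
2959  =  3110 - 151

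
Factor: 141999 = 3^1*11^1 * 13^1*331^1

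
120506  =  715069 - 594563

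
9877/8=1234 + 5/8 = 1234.62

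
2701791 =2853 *947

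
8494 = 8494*1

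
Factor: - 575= - 5^2 * 23^1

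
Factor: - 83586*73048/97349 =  - 2^4 * 3^1 * 7^ ( - 1 )*23^1 * 397^1*13907^(-1)* 13931^1  =  - 6105790128/97349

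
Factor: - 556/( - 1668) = 1/3 = 3^( - 1)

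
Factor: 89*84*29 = 2^2*3^1*7^1*29^1*89^1 = 216804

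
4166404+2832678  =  6999082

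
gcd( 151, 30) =1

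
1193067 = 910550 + 282517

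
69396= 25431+43965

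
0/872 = 0 = 0.00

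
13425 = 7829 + 5596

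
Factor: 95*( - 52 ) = -2^2*5^1*13^1*19^1 = - 4940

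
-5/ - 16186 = 5/16186=0.00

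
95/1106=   95/1106= 0.09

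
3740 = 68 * 55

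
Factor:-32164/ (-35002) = 34/37 = 2^1*17^1*37^(-1)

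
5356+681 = 6037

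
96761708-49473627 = 47288081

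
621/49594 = 621/49594 = 0.01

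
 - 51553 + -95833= - 147386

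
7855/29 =7855/29  =  270.86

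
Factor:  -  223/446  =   - 1/2 = - 2^ (-1)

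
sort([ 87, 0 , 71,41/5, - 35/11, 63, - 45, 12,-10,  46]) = [ -45,  -  10,-35/11,  0,41/5,12, 46,  63 , 71, 87 ]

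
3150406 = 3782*833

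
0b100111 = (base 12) 33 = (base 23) 1g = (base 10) 39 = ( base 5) 124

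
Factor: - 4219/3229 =-3229^(-1)*4219^1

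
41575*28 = 1164100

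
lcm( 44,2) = 44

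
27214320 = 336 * 80995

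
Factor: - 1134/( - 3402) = 1/3 = 3^(  -  1)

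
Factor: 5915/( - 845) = -7  =  - 7^1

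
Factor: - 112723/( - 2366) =667/14 = 2^( - 1)*7^( - 1)*23^1*29^1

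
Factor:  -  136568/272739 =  - 2^3*3^ ( - 1)*43^1*229^ ( - 1)= -  344/687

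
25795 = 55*469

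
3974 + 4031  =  8005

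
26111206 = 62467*418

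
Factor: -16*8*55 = - 2^7*5^1 * 11^1 = - 7040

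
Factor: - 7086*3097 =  - 21945342 = -2^1* 3^1*19^1*163^1*1181^1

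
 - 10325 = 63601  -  73926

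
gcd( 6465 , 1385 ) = 5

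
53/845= 53/845  =  0.06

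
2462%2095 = 367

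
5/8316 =5/8316 = 0.00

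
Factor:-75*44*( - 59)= 194700 = 2^2*3^1*5^2*11^1*59^1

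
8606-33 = 8573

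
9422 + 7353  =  16775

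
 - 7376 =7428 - 14804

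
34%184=34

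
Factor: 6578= 2^1* 11^1*13^1*23^1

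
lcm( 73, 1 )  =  73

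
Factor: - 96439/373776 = - 2^( - 4)*3^( - 1)*7^1*13^( - 1) *23^1 = -161/624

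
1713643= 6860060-5146417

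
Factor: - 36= - 2^2 * 3^2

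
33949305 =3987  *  8515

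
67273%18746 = 11035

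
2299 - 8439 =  - 6140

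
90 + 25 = 115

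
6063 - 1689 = 4374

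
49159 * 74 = 3637766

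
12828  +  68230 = 81058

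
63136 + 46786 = 109922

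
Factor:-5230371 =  - 3^1 * 1743457^1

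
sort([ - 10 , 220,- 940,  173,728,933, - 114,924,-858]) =[  -  940, - 858, - 114,-10,173,220 , 728, 924,933] 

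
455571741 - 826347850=  -  370776109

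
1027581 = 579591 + 447990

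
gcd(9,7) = 1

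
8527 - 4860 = 3667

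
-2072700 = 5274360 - 7347060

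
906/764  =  453/382 = 1.19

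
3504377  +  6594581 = 10098958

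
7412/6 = 1235  +  1/3 = 1235.33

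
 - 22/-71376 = 11/35688= 0.00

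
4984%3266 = 1718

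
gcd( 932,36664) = 4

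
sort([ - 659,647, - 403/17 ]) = [ - 659,-403/17, 647]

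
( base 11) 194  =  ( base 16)E0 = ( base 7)440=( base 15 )EE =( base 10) 224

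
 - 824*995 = - 819880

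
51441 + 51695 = 103136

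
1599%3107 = 1599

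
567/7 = 81= 81.00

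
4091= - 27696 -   -  31787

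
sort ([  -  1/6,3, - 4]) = [-4, - 1/6,3]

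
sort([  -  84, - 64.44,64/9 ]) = [ - 84, - 64.44, 64/9 ] 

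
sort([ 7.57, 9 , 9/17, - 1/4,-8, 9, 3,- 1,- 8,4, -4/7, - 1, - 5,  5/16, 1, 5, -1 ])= [ - 8, - 8, - 5,  -  1, - 1, - 1,  -  4/7 , - 1/4, 5/16,9/17,1,3, 4,5, 7.57, 9, 9] 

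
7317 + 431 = 7748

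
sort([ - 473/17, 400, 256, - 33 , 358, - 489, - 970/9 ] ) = [  -  489, - 970/9, - 33, -473/17, 256 , 358, 400] 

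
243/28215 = 9/1045=0.01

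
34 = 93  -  59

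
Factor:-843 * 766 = -2^1*3^1*281^1*383^1 = - 645738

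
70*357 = 24990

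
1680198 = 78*21541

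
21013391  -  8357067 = 12656324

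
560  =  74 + 486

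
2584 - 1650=934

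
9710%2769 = 1403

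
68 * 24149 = 1642132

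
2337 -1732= 605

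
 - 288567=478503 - 767070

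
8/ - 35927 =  - 8/35927 = - 0.00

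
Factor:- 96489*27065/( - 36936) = 2^( - 3)*3^(  -  3 )*5^1 * 19^(-1 ) * 71^1* 151^1*5413^1 = 290163865/4104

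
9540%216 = 36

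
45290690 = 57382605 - 12091915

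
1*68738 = 68738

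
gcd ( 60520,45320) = 40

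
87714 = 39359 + 48355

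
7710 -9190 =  - 1480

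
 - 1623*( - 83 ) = 134709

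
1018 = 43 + 975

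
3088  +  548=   3636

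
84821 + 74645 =159466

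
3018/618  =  4 + 91/103 = 4.88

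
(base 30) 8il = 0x1e51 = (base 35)6bq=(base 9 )11573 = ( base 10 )7761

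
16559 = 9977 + 6582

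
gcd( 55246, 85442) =2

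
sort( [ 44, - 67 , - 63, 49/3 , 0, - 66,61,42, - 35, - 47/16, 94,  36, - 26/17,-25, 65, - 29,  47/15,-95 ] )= [ - 95, - 67, - 66,-63 , - 35,-29, - 25, - 47/16, - 26/17, 0,47/15,49/3,36,42,44, 61,65, 94 ] 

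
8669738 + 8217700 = 16887438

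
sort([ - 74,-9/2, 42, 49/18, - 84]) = [ - 84, - 74, - 9/2,49/18,42 ] 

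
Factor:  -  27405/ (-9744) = 45/16= 2^( - 4 )*3^2*5^1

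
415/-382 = - 415/382 = - 1.09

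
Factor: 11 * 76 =2^2 * 11^1*19^1=836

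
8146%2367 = 1045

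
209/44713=209/44713 =0.00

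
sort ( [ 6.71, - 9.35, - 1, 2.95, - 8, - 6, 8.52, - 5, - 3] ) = [ - 9.35,- 8, - 6, - 5,- 3, - 1, 2.95,6.71, 8.52 ]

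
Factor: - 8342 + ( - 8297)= - 16639 = -  7^1*2377^1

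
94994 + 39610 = 134604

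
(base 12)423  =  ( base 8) 1133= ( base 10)603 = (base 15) 2A3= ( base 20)1a3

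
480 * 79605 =38210400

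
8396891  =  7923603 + 473288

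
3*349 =1047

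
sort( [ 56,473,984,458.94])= [56,458.94,473,984]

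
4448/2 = 2224 = 2224.00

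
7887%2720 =2447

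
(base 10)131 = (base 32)43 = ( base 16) 83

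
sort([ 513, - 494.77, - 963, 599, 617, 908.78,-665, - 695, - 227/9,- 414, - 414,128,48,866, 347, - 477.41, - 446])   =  [-963,-695, - 665,-494.77, - 477.41, - 446, - 414, - 414,  -  227/9,48, 128,347,513,599,617,866,908.78] 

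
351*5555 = 1949805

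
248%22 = 6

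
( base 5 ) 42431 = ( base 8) 5462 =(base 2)101100110010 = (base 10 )2866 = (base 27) 3P4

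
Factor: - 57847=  - 57847^1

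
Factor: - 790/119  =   - 2^1*5^1 *7^ ( - 1 )*  17^( - 1)*79^1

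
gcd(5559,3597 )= 327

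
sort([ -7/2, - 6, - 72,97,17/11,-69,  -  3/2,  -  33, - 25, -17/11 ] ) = [ - 72, - 69,  -  33, - 25, -6,  -  7/2,-17/11, - 3/2, 17/11,97]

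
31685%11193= 9299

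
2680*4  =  10720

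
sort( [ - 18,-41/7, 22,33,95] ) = [ - 18, - 41/7,22,33 , 95 ]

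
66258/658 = 100+229/329 = 100.70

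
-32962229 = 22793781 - 55756010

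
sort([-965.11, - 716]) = [ - 965.11, - 716]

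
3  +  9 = 12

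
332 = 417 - 85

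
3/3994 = 3/3994  =  0.00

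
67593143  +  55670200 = 123263343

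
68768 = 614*112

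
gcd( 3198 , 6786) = 78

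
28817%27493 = 1324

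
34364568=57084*602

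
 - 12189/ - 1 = 12189 +0/1 = 12189.00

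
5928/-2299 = -3  +  51/121 = -2.58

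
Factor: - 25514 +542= -24972 = - 2^2*3^1*2081^1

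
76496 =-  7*( - 10928 )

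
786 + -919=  - 133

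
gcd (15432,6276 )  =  12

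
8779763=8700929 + 78834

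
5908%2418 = 1072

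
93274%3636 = 2374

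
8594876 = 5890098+2704778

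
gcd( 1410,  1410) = 1410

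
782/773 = 782/773=1.01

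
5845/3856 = 1+1989/3856 = 1.52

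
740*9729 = 7199460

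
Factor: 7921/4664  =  2^( - 3)*11^( - 1) *53^( - 1 )*89^2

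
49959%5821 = 3391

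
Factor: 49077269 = 49077269^1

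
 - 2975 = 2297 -5272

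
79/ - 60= -79/60 = - 1.32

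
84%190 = 84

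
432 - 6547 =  - 6115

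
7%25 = 7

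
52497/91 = 576 + 81/91 = 576.89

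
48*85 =4080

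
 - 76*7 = -532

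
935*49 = 45815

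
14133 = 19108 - 4975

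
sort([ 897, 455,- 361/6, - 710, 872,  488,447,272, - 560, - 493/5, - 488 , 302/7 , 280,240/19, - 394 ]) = [ - 710, - 560 , - 488,- 394, - 493/5,-361/6, 240/19,302/7, 272, 280,  447, 455, 488 , 872,897 ] 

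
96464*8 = 771712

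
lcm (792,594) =2376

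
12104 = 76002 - 63898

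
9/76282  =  9/76282 =0.00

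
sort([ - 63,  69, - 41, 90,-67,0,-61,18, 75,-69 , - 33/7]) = [-69, -67, - 63,-61, - 41, - 33/7, 0, 18,69, 75,90]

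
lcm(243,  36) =972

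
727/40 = 727/40 = 18.18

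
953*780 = 743340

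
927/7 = 927/7 = 132.43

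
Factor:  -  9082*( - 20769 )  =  2^1*3^1*7^1*19^1 * 23^1*43^1*239^1 = 188624058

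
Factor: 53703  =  3^5*13^1*17^1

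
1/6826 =1/6826 = 0.00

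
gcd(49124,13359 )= 1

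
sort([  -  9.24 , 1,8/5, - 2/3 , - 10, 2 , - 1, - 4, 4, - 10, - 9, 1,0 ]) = [ -10,-10, - 9.24 , - 9, - 4, - 1, - 2/3,0, 1,1 , 8/5, 2,4]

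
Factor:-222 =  - 2^1*3^1*37^1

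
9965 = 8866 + 1099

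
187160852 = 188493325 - 1332473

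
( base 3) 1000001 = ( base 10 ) 730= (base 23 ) 18H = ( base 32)mq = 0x2DA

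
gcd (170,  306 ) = 34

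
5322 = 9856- 4534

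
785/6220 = 157/1244=0.13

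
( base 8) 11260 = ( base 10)4784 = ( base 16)12b0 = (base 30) 59e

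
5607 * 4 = 22428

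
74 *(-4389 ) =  - 324786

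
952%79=4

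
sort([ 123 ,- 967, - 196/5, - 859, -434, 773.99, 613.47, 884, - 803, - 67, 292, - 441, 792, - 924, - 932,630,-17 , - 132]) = [ - 967 , - 932,-924, - 859, -803, - 441, - 434 , - 132, - 67, - 196/5,-17,123,292,613.47, 630 , 773.99,792, 884]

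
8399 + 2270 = 10669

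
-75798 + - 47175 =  - 122973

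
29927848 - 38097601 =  - 8169753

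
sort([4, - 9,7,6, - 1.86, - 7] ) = [ - 9,-7, - 1.86,4,6,7 ] 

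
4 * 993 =3972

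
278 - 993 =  - 715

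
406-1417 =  - 1011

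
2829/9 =943/3 = 314.33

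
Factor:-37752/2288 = -2^( - 1 ) * 3^1 * 11^1 = -  33/2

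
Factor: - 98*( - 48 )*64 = 2^11*3^1*7^2 = 301056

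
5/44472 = 5/44472= 0.00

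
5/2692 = 5/2692  =  0.00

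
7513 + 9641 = 17154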